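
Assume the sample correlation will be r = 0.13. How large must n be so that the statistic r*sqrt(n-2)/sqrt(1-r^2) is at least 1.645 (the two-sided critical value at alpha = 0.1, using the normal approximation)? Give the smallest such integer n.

160

r√(n−2)/√(1−r²) ≥ 1.645  ⇔  n−2 ≥ (1.645)²·(1−r²)/r²
(1−r²)/r² = (1−0.0169)/0.0169 = 58.1716
n ≥ 2 + 2.706025·58.1716 = 2 + 157.4138 = 159.4138
⌈159.4138⌉ = 160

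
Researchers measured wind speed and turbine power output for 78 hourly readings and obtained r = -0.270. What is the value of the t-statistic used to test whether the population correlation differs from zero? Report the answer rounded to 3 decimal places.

-2.445

1 − r² = 1 − 0.072900 = 0.927100;  √(1−r²) = 0.962860
√(n−2) = √76 = 8.717798
t = r·√(n−2)/√(1−r²) = -0.270 · 8.717798 / 0.962860 = -2.445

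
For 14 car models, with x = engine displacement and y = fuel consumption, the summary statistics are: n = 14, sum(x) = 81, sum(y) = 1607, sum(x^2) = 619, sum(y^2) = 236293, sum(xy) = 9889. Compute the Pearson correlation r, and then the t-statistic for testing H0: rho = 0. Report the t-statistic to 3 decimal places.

Numerator: nΣxy − (Σx)(Σy) = 14·9889 − (81)(1607) = 8279
Denominator: √[(nΣx²−(Σx)²)(nΣy²−(Σy)²)]
  nΣx²−(Σx)² = 14·619 − 6561 = 2105;  nΣy²−(Σy)² = 14·236293 − 2582449 = 725653
  √(2105·725653) = √1527499565 = 39083.2389
r = 8279 / 39083.2389 = 0.2118
t = r·√(n−2)/√(1−r²) = 0.2118·√12 / √(1−0.044859) = 0.733697 / 0.977313 = 0.751

0.751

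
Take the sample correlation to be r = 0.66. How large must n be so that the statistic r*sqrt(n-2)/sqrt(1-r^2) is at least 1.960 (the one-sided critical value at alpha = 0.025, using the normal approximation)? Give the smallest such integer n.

r√(n−2)/√(1−r²) ≥ 1.960  ⇔  n−2 ≥ (1.960)²·(1−r²)/r²
(1−r²)/r² = (1−0.4356)/0.4356 = 1.2957
n ≥ 2 + 3.8416·1.2957 = 2 + 4.9776 = 6.9776
⌈6.9776⌉ = 7

7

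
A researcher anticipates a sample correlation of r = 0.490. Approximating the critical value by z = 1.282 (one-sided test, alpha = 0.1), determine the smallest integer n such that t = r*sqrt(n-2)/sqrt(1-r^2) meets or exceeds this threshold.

8

r√(n−2)/√(1−r²) ≥ 1.282  ⇔  n−2 ≥ (1.282)²·(1−r²)/r²
(1−r²)/r² = (1−0.240100)/0.240100 = 3.1649
n ≥ 2 + 1.643524·3.1649 = 2 + 5.2016 = 7.2016
⌈7.2016⌉ = 8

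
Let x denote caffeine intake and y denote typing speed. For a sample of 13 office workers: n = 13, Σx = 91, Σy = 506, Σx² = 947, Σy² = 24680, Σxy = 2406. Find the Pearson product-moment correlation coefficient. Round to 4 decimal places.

S_xy = nΣxy − ΣxΣy = 13·2406 − 91·506 = 31278 − 46046 = -14768
S_xx = nΣx² − (Σx)² = 13·947 − 91² = 12311 − 8281 = 4030
S_yy = nΣy² − (Σy)² = 13·24680 − 506² = 320840 − 256036 = 64804
r = S_xy / √(S_xx·S_yy) = -14768 / √(4030·64804) = -14768 / √261160120 = -14768 / 16160.4493 = -0.9138

-0.9138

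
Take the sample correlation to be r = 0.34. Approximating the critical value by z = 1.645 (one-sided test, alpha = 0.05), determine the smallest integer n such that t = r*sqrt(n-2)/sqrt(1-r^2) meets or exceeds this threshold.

23

Need r·√(n−2)/√(1−r²) ≥ 1.645
√(n−2) ≥ 1.645·√(1−0.1156) / 0.34 = 1.645·0.940425 / 0.34 = 4.5500
n−2 ≥ 20.7025  ⇒  n ≥ 22.7025
Smallest integer n = 23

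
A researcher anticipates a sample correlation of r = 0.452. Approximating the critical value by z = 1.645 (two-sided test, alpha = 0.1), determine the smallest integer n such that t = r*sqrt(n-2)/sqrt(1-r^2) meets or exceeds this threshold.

13

Need r·√(n−2)/√(1−r²) ≥ 1.645
√(n−2) ≥ 1.645·√(1−0.204304) / 0.452 = 1.645·0.892018 / 0.452 = 3.2464
n−2 ≥ 10.5391  ⇒  n ≥ 12.5391
Smallest integer n = 13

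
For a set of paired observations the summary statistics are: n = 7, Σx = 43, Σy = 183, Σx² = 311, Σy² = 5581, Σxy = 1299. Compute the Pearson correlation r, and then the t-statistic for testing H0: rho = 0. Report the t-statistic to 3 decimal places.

S_xy = nΣxy − ΣxΣy = 7·1299 − 43·183 = 9093 − 7869 = 1224
S_xx = nΣx² − (Σx)² = 7·311 − 43² = 2177 − 1849 = 328
S_yy = nΣy² − (Σy)² = 7·5581 − 183² = 39067 − 33489 = 5578
r = S_xy / √(S_xx·S_yy) = 1224 / √(328·5578) = 1224 / √1829584 = 1224 / 1352.6212 = 0.9049
t = r·√(n−2)/√(1−r²) = 0.9049·√5 / √(1−0.818844) = 2.023418 / 0.425624 = 4.754

4.754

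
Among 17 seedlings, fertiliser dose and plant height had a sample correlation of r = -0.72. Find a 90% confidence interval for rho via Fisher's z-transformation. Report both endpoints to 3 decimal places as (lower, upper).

z_r = atanh(-0.72) = -0.907645;  SE = 1/√(n−3) = 1/√14 = 0.267261
z-limits: -0.907645 ± 1.645·0.267261 = -0.907645 ± 0.439644 = [-1.347289, -0.468001]
ρ-limits: (tanh -1.347289, tanh -0.468001) = (-0.873, -0.437)

(-0.873, -0.437)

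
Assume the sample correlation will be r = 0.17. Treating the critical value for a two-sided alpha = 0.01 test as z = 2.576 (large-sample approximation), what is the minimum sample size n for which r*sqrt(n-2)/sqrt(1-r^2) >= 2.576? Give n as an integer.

225

r√(n−2)/√(1−r²) ≥ 2.576  ⇔  n−2 ≥ (2.576)²·(1−r²)/r²
(1−r²)/r² = (1−0.0289)/0.0289 = 33.6021
n ≥ 2 + 6.635776·33.6021 = 2 + 222.9760 = 224.9760
⌈224.9760⌉ = 225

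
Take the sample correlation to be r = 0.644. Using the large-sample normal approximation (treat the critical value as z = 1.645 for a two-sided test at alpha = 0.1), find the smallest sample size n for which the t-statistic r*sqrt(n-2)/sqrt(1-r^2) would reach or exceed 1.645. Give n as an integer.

Need r·√(n−2)/√(1−r²) ≥ 1.645
√(n−2) ≥ 1.645·√(1−0.414736) / 0.644 = 1.645·0.765025 / 0.644 = 1.9541
n−2 ≥ 3.8185  ⇒  n ≥ 5.8185
Smallest integer n = 6

6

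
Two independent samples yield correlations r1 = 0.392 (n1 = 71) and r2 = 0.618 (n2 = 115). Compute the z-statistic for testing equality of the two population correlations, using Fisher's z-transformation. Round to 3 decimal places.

-2.001

z1 = atanh(0.392) = 0.414161,  z2 = atanh(0.618) = 0.721763
SE = √(1/(n1−3) + 1/(n2−3)) = √(1/68 + 1/112) = √(0.0147059 + 0.0089286) = √0.0236345 = 0.153735
z = (z1 − z2)/SE = (0.414161 − 0.721763) / 0.153735 = -0.307602 / 0.153735 = -2.001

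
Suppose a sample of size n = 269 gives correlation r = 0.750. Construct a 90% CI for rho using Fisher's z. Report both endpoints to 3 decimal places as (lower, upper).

z_r = atanh(0.750) = 0.972955;  SE = 1/√(n−3) = 1/√266 = 0.061314
z-limits: 0.972955 ± 1.645·0.061314 = 0.972955 ± 0.100862 = [0.872093, 1.073817]
ρ-limits: (tanh 0.872093, tanh 1.073817) = (0.702, 0.791)

(0.702, 0.791)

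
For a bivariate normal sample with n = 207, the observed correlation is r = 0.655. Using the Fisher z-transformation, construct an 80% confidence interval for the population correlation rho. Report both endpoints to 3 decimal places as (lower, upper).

(0.601, 0.703)

z_r = atanh(0.655) = 0.784006;  SE = 1/√(n−3) = 1/√204 = 0.070014
z-limits: 0.784006 ± 1.282·0.070014 = 0.784006 ± 0.089758 = [0.694248, 0.873764]
ρ-limits: (tanh 0.694248, tanh 0.873764) = (0.601, 0.703)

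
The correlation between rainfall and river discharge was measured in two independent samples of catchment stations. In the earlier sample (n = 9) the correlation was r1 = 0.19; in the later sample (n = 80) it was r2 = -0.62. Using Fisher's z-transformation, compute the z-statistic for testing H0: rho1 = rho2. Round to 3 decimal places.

2.164

z1 = atanh(0.19) = 0.192337,  z2 = atanh(-0.62) = -0.725005
SE = √(1/(n1−3) + 1/(n2−3)) = √(1/6 + 1/77) = √(0.1666667 + 0.0129870) = √0.1796537 = 0.423856
z = (z1 − z2)/SE = (0.192337 − (-0.725005)) / 0.423856 = 0.917342 / 0.423856 = 2.164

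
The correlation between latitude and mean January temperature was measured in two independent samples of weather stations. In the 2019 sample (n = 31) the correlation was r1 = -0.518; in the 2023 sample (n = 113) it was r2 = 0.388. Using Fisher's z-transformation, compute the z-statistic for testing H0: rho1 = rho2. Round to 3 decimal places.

-4.644

Fisher z-transforms: z1 = atanh(-0.518) = -0.573602, z2 = atanh(0.388) = 0.409443; difference d = -0.983045
Var(d) = 1/28 + 1/110 = 0.0357143 + 0.0090909 = 0.0448052
z = d/√Var(d) = -0.983045 / √0.0448052 = -0.983045 / 0.211672 = -4.644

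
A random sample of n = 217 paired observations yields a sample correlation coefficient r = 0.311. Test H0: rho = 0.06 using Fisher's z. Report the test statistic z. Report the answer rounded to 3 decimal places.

z_r = atanh(0.311) = 0.321652,  z_0 = atanh(0.06) = 0.060072
SE = 1/√(n−3) = 1/√214 = 0.068359
z = (z_r − z_0)/SE = (0.321652 − 0.060072) / 0.068359 = 0.261580 / 0.068359 = 3.827

3.827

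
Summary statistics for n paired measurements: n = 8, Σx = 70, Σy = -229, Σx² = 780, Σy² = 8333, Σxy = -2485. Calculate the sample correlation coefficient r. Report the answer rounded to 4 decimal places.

Numerator: nΣxy − (Σx)(Σy) = 8·(-2485) − (70)(-229) = -3850
Denominator: √[(nΣx²−(Σx)²)(nΣy²−(Σy)²)]
  nΣx²−(Σx)² = 8·780 − 4900 = 1340;  nΣy²−(Σy)² = 8·8333 − 52441 = 14223
  √(1340·14223) = √19058820 = 4365.6408
r = -3850 / 4365.6408 = -0.8819

-0.8819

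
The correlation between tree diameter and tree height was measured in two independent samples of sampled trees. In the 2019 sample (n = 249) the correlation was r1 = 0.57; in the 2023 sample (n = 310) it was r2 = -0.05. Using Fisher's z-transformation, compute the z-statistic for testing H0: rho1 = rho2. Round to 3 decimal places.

8.152

z1 = atanh(0.57) = 0.647523,  z2 = atanh(-0.05) = -0.050042
SE = √(1/(n1−3) + 1/(n2−3)) = √(1/246 + 1/307) = √(0.0040650 + 0.0032573) = √0.0073223 = 0.085570
z = (z1 − z2)/SE = (0.647523 − (-0.050042)) / 0.085570 = 0.697565 / 0.085570 = 8.152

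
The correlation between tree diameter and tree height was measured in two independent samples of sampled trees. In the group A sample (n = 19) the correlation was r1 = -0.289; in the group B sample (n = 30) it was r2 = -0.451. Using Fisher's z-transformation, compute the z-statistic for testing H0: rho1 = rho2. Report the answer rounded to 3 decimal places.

z1 = atanh(-0.289) = -0.297475,  z2 = atanh(-0.451) = -0.485955
SE = √(1/(n1−3) + 1/(n2−3)) = √(1/16 + 1/27) = √(0.0625000 + 0.0370370) = √0.0995370 = 0.315495
z = (z1 − z2)/SE = (-0.297475 − (-0.485955)) / 0.315495 = 0.188480 / 0.315495 = 0.597

0.597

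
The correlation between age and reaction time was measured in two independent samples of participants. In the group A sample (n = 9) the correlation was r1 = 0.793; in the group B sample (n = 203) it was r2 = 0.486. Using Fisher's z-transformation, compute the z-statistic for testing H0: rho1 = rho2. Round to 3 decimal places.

z1 = atanh(0.793) = 1.079463,  z2 = atanh(0.486) = 0.530810
SE = √(1/(n1−3) + 1/(n2−3)) = √(1/6 + 1/200) = √(0.1666667 + 0.0050000) = √0.1716667 = 0.414327
z = (z1 − z2)/SE = (1.079463 − 0.530810) / 0.414327 = 0.548653 / 0.414327 = 1.324

1.324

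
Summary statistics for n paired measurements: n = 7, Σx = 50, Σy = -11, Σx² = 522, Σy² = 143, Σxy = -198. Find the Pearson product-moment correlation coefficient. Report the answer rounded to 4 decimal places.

-0.8296

S_xy = nΣxy − ΣxΣy = 7·(-198) − 50·(-11) = -1386 − (-550) = -836
S_xx = nΣx² − (Σx)² = 7·522 − 50² = 3654 − 2500 = 1154
S_yy = nΣy² − (Σy)² = 7·143 − (-11)² = 1001 − 121 = 880
r = S_xy / √(S_xx·S_yy) = -836 / √(1154·880) = -836 / √1015520 = -836 / 1007.7301 = -0.8296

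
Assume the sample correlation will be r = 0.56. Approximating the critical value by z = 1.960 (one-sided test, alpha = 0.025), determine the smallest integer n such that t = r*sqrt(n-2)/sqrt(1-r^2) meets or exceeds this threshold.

11

Need r·√(n−2)/√(1−r²) ≥ 1.960
√(n−2) ≥ 1.960·√(1−0.3136) / 0.56 = 1.960·0.828493 / 0.56 = 2.8997
n−2 ≥ 8.4083  ⇒  n ≥ 10.4083
Smallest integer n = 11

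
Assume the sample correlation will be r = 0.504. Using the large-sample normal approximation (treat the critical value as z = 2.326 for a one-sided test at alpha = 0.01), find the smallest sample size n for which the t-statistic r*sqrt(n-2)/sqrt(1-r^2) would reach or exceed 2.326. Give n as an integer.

Need r·√(n−2)/√(1−r²) ≥ 2.326
√(n−2) ≥ 2.326·√(1−0.254016) / 0.504 = 2.326·0.863704 / 0.504 = 3.9861
n−2 ≥ 15.8890  ⇒  n ≥ 17.8890
Smallest integer n = 18

18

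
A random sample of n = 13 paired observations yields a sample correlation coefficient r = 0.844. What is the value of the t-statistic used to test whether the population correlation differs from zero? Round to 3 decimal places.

t = r·√(n−2) / √(1−r²) with r = 0.844, n = 13
  = 0.844·√11 / √(1 − 0.712336)
  = 0.844·3.316625 / 0.536343
  = 2.799231 / 0.536343 = 5.219

5.219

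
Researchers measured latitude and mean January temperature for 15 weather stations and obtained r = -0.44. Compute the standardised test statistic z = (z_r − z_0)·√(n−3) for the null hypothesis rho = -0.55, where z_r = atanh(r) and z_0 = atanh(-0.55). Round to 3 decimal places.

Fisher z: atanh(-0.44) = -0.472231, atanh(-0.55) = -0.618381
z = (z_r − z_0)·√(n−3) = (-0.472231 − (-0.618381))·√12 = 0.146150 · 3.464102 = 0.506

0.506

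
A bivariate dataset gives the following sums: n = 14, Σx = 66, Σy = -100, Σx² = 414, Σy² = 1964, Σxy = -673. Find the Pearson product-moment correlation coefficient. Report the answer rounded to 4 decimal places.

-0.5622

Numerator: nΣxy − (Σx)(Σy) = 14·(-673) − (66)(-100) = -2822
Denominator: √[(nΣx²−(Σx)²)(nΣy²−(Σy)²)]
  nΣx²−(Σx)² = 14·414 − 4356 = 1440;  nΣy²−(Σy)² = 14·1964 − 10000 = 17496
  √(1440·17496) = √25194240 = 5019.3864
r = -2822 / 5019.3864 = -0.5622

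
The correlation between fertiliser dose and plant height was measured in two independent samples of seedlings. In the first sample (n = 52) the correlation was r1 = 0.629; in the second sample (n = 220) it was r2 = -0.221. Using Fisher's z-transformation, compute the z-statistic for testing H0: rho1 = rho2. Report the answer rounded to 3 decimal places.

6.098

z1 = atanh(0.629) = 0.739760,  z2 = atanh(-0.221) = -0.224707
SE = √(1/(n1−3) + 1/(n2−3)) = √(1/49 + 1/217) = √(0.0204082 + 0.0046083) = √0.0250165 = 0.158166
z = (z1 − z2)/SE = (0.739760 − (-0.224707)) / 0.158166 = 0.964467 / 0.158166 = 6.098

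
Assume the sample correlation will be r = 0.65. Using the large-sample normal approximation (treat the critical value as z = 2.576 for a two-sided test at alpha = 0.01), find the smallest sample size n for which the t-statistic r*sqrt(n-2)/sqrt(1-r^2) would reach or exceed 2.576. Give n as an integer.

12

r√(n−2)/√(1−r²) ≥ 2.576  ⇔  n−2 ≥ (2.576)²·(1−r²)/r²
(1−r²)/r² = (1−0.4225)/0.4225 = 1.3669
n ≥ 2 + 6.635776·1.3669 = 2 + 9.0704 = 11.0704
⌈11.0704⌉ = 12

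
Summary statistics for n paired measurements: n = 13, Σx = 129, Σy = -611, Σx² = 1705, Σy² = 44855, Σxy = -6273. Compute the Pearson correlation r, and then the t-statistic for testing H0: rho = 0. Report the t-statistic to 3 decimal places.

-0.267

S_xy = nΣxy − ΣxΣy = 13·(-6273) − 129·(-611) = -81549 − (-78819) = -2730
S_xx = nΣx² − (Σx)² = 13·1705 − 129² = 22165 − 16641 = 5524
S_yy = nΣy² − (Σy)² = 13·44855 − (-611)² = 583115 − 373321 = 209794
r = S_xy / √(S_xx·S_yy) = -2730 / √(5524·209794) = -2730 / √1158902056 = -2730 / 34042.6505 = -0.0802
t = r·√(n−2)/√(1−r²) = -0.0802·√11 / √(1−0.006432) = -0.265993 / 0.996779 = -0.267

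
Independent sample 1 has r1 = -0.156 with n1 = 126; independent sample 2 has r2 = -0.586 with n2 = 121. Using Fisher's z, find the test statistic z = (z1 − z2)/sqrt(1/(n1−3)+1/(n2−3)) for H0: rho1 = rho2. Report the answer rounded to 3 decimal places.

Fisher z-transforms: z1 = atanh(-0.156) = -0.157284, z2 = atanh(-0.586) = -0.671552; difference d = 0.514268
Var(d) = 1/123 + 1/118 = 0.0081301 + 0.0084746 = 0.0166047
z = d/√Var(d) = 0.514268 / √0.0166047 = 0.514268 / 0.128859 = 3.991

3.991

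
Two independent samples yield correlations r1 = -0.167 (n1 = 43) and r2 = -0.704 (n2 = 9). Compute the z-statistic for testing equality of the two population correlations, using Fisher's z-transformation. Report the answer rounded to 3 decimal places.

Fisher z-transforms: z1 = atanh(-0.167) = -0.168579, z2 = atanh(-0.704) = -0.875187; difference d = 0.706608
Var(d) = 1/40 + 1/6 = 0.0250000 + 0.1666667 = 0.1916667
z = d/√Var(d) = 0.706608 / √0.1916667 = 0.706608 / 0.437798 = 1.614

1.614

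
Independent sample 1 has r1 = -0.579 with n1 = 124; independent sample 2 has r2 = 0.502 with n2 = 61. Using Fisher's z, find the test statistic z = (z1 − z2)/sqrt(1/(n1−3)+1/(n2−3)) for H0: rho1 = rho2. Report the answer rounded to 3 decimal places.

z1 = atanh(-0.579) = -0.660957,  z2 = atanh(0.502) = 0.551976
SE = √(1/(n1−3) + 1/(n2−3)) = √(1/121 + 1/58) = √(0.0082645 + 0.0172414) = √0.0255059 = 0.159706
z = (z1 − z2)/SE = (-0.660957 − 0.551976) / 0.159706 = -1.212933 / 0.159706 = -7.595

-7.595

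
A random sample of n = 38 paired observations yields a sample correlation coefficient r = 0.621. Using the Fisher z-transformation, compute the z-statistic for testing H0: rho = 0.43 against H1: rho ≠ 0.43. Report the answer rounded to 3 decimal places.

1.578

Fisher z: atanh(0.621) = 0.726631, atanh(0.43) = 0.459897
z = (z_r − z_0)·√(n−3) = (0.726631 − 0.459897)·√35 = 0.266734 · 5.916080 = 1.578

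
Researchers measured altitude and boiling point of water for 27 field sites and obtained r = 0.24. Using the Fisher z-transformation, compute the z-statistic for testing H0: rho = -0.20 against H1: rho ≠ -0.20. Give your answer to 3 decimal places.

z_r = atanh(0.24) = 0.244774,  z_0 = atanh(-0.20) = -0.202733
SE = 1/√(n−3) = 1/√24 = 0.204124
z = (z_r − z_0)/SE = (0.244774 − (-0.202733)) / 0.204124 = 0.447507 / 0.204124 = 2.192

2.192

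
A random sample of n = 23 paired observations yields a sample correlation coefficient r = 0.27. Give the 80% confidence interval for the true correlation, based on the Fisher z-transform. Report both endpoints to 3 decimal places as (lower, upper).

z_r = atanh(0.27) = 0.276864;  SE = 1/√(n−3) = 1/√20 = 0.223607
z-limits: 0.276864 ± 1.282·0.223607 = 0.276864 ± 0.286664 = [-0.009800, 0.563528]
ρ-limits: (tanh -0.009800, tanh 0.563528) = (-0.010, 0.511)

(-0.010, 0.511)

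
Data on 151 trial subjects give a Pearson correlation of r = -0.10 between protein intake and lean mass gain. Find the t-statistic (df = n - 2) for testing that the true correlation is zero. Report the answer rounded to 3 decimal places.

t = r·√(n−2) / √(1−r²) with r = -0.10, n = 151
  = -0.10·√149 / √(1 − 0.0100)
  = -0.10·12.206556 / 0.994987
  = -1.220656 / 0.994987 = -1.227

-1.227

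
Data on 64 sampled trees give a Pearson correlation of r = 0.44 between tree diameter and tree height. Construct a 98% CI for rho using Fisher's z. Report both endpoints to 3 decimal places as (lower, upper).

z_r = atanh(0.44) = 0.472231;  SE = 1/√(n−3) = 1/√61 = 0.128037
z-limits: 0.472231 ± 2.326·0.128037 = 0.472231 ± 0.297814 = [0.174417, 0.770045]
ρ-limits: (tanh 0.174417, tanh 0.770045) = (0.173, 0.647)

(0.173, 0.647)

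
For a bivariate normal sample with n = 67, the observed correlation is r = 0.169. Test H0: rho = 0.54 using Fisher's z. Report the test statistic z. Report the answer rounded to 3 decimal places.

z_r = atanh(0.169) = 0.170637,  z_0 = atanh(0.54) = 0.604156
SE = 1/√(n−3) = 1/√64 = 0.125000
z = (z_r − z_0)/SE = (0.170637 − 0.604156) / 0.125000 = -0.433519 / 0.125000 = -3.468

-3.468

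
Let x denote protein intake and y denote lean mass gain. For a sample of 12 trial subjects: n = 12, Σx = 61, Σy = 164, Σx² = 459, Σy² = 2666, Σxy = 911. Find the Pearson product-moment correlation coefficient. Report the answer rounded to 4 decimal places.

0.3075

S_xy = nΣxy − ΣxΣy = 12·911 − 61·164 = 10932 − 10004 = 928
S_xx = nΣx² − (Σx)² = 12·459 − 61² = 5508 − 3721 = 1787
S_yy = nΣy² − (Σy)² = 12·2666 − 164² = 31992 − 26896 = 5096
r = S_xy / √(S_xx·S_yy) = 928 / √(1787·5096) = 928 / √9106552 = 928 / 3017.7064 = 0.3075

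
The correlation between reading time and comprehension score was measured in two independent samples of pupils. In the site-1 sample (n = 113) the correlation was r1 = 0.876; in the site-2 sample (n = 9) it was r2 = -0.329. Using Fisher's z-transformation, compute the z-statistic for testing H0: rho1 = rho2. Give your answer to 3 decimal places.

4.055

Fisher z-transforms: z1 = atanh(0.876) = 1.358308, z2 = atanh(-0.329) = -0.341706; difference d = 1.700014
Var(d) = 1/110 + 1/6 = 0.0090909 + 0.1666667 = 0.1757576
z = d/√Var(d) = 1.700014 / √0.1757576 = 1.700014 / 0.419235 = 4.055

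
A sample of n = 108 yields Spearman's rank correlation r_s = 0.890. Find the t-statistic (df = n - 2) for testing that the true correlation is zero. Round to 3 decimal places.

1 − r_s² = 1 − 0.792100 = 0.207900;  √(1−r_s²) = 0.455961
√(n−2) = √106 = 10.295630
t = r_s·√(n−2)/√(1−r_s²) = 0.890 · 10.295630 / 0.455961 = 20.096

20.096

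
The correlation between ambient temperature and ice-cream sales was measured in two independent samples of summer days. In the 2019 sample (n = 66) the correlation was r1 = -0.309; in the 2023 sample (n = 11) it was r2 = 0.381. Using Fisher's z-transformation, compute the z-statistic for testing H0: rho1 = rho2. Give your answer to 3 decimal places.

-1.920

z1 = atanh(-0.309) = -0.319439,  z2 = atanh(0.381) = 0.401229
SE = √(1/(n1−3) + 1/(n2−3)) = √(1/63 + 1/8) = √(0.0158730 + 0.1250000) = √0.1408730 = 0.375331
z = (z1 − z2)/SE = (-0.319439 − 0.401229) / 0.375331 = -0.720668 / 0.375331 = -1.920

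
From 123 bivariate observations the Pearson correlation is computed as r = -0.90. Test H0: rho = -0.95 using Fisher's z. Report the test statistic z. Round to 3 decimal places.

3.939

z_r = atanh(-0.90) = -1.472219,  z_0 = atanh(-0.95) = -1.831781
SE = 1/√(n−3) = 1/√120 = 0.091287
z = (z_r − z_0)/SE = (-1.472219 − (-1.831781)) / 0.091287 = 0.359562 / 0.091287 = 3.939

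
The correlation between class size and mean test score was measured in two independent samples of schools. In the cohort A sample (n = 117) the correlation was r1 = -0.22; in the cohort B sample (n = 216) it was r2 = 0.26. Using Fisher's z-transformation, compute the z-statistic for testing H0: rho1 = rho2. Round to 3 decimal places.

Fisher z-transforms: z1 = atanh(-0.22) = -0.223656, z2 = atanh(0.26) = 0.266108; difference d = -0.489764
Var(d) = 1/114 + 1/213 = 0.0087719 + 0.0046948 = 0.0134667
z = d/√Var(d) = -0.489764 / √0.0134667 = -0.489764 / 0.116046 = -4.220

-4.220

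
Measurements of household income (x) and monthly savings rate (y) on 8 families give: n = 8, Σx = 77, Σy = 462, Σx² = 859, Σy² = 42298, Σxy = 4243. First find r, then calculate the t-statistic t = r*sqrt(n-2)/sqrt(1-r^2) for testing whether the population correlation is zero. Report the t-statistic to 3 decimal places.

Numerator: nΣxy − (Σx)(Σy) = 8·4243 − (77)(462) = -1630
Denominator: √[(nΣx²−(Σx)²)(nΣy²−(Σy)²)]
  nΣx²−(Σx)² = 8·859 − 5929 = 943;  nΣy²−(Σy)² = 8·42298 − 213444 = 124940
  √(943·124940) = √117818420 = 10854.4194
r = -1630 / 10854.4194 = -0.1502
t = r·√(n−2)/√(1−r²) = -0.1502·√6 / √(1−0.022560) = -0.367913 / 0.988656 = -0.372

-0.372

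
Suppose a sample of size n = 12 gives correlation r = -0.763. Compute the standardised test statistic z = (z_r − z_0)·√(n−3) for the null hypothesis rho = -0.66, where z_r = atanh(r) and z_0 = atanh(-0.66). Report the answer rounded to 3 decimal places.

Fisher z: atanh(-0.763) = -1.003356, atanh(-0.66) = -0.792814
z = (z_r − z_0)·√(n−3) = (-1.003356 − (-0.792814))·√9 = -0.210542 · 3.000000 = -0.632

-0.632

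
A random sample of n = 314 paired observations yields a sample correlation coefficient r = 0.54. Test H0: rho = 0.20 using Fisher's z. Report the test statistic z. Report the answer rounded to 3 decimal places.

Fisher z: atanh(0.54) = 0.604156, atanh(0.20) = 0.202733
z = (z_r − z_0)·√(n−3) = (0.604156 − 0.202733)·√311 = 0.401423 · 17.635192 = 7.079

7.079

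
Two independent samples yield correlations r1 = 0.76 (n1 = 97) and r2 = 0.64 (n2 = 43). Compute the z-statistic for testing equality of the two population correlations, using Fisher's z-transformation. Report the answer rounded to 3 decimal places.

1.261

z1 = atanh(0.76) = 0.996215,  z2 = atanh(0.64) = 0.758174
SE = √(1/(n1−3) + 1/(n2−3)) = √(1/94 + 1/40) = √(0.0106383 + 0.0250000) = √0.0356383 = 0.188781
z = (z1 − z2)/SE = (0.996215 − 0.758174) / 0.188781 = 0.238041 / 0.188781 = 1.261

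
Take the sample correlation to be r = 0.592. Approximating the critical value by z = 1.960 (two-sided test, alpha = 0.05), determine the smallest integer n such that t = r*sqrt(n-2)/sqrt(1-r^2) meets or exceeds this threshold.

10

Need r·√(n−2)/√(1−r²) ≥ 1.960
√(n−2) ≥ 1.960·√(1−0.350464) / 0.592 = 1.960·0.805938 / 0.592 = 2.6683
n−2 ≥ 7.1198  ⇒  n ≥ 9.1198
Smallest integer n = 10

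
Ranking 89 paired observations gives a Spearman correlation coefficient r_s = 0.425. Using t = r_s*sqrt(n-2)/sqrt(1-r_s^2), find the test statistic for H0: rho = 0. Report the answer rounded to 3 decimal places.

1 − r_s² = 1 − 0.180625 = 0.819375;  √(1−r_s²) = 0.905193
√(n−2) = √87 = 9.327379
t = r_s·√(n−2)/√(1−r_s²) = 0.425 · 9.327379 / 0.905193 = 4.379

4.379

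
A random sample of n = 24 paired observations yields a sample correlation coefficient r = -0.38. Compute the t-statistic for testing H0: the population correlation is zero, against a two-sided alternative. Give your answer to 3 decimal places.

1 − r² = 1 − 0.1444 = 0.8556;  √(1−r²) = 0.924986
√(n−2) = √22 = 4.690416
t = r·√(n−2)/√(1−r²) = -0.38 · 4.690416 / 0.924986 = -1.927

-1.927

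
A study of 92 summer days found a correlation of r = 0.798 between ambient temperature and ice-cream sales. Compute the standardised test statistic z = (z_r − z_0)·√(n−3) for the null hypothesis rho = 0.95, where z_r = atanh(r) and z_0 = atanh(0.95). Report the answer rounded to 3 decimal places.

-6.969

z_r = atanh(0.798) = 1.093081,  z_0 = atanh(0.95) = 1.831781
SE = 1/√(n−3) = 1/√89 = 0.106000
z = (z_r − z_0)/SE = (1.093081 − 1.831781) / 0.106000 = -0.738700 / 0.106000 = -6.969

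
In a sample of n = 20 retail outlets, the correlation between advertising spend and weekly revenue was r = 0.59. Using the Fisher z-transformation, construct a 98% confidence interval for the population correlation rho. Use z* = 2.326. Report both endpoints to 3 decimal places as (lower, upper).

Fisher z: z_r = atanh(r) = ½·ln((1+0.59)/(1−0.59)) = 0.677666
SE(z) = 1/√(n−3) = 1/√17 = 0.242536
98% ⇒ z* = 2.326; margin = 2.326·0.242536 = 0.564139
CI on z-scale: (0.113527, 1.241805)
Back-transform: tanh(0.113527) = 0.113042, tanh(1.241805) = 0.845970

(0.113, 0.846)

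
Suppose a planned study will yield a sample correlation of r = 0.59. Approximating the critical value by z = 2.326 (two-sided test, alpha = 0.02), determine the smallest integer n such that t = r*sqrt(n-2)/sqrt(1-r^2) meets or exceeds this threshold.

Need r·√(n−2)/√(1−r²) ≥ 2.326
√(n−2) ≥ 2.326·√(1−0.3481) / 0.59 = 2.326·0.807403 / 0.59 = 3.1831
n−2 ≥ 10.1321  ⇒  n ≥ 12.1321
Smallest integer n = 13

13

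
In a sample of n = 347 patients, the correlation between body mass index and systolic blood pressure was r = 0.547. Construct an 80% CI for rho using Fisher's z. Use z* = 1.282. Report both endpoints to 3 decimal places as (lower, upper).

(0.497, 0.594)

z_r = atanh(0.547) = 0.614090;  SE = 1/√(n−3) = 1/√344 = 0.053916
z-limits: 0.614090 ± 1.282·0.053916 = 0.614090 ± 0.069120 = [0.544970, 0.683210]
ρ-limits: (tanh 0.544970, tanh 0.683210) = (0.497, 0.594)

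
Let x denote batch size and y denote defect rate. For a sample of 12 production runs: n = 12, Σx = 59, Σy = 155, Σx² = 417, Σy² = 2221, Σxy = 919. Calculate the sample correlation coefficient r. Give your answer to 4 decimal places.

Numerator: nΣxy − (Σx)(Σy) = 12·919 − (59)(155) = 1883
Denominator: √[(nΣx²−(Σx)²)(nΣy²−(Σy)²)]
  nΣx²−(Σx)² = 12·417 − 3481 = 1523;  nΣy²−(Σy)² = 12·2221 − 24025 = 2627
  √(1523·2627) = √4000921 = 2000.2302
r = 1883 / 2000.2302 = 0.9414

0.9414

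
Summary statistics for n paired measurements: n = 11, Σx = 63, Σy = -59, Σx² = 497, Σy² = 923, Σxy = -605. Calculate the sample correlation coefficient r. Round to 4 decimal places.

-0.9293

S_xy = nΣxy − ΣxΣy = 11·(-605) − 63·(-59) = -6655 − (-3717) = -2938
S_xx = nΣx² − (Σx)² = 11·497 − 63² = 5467 − 3969 = 1498
S_yy = nΣy² − (Σy)² = 11·923 − (-59)² = 10153 − 3481 = 6672
r = S_xy / √(S_xx·S_yy) = -2938 / √(1498·6672) = -2938 / √9994656 = -2938 / 3161.4326 = -0.9293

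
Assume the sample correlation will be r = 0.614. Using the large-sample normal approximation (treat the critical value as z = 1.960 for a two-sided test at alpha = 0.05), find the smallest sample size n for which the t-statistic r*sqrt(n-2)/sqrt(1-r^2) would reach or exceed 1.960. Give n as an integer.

9

r√(n−2)/√(1−r²) ≥ 1.960  ⇔  n−2 ≥ (1.960)²·(1−r²)/r²
(1−r²)/r² = (1−0.376996)/0.376996 = 1.6525
n ≥ 2 + 3.8416·1.6525 = 2 + 6.3482 = 8.3482
⌈8.3482⌉ = 9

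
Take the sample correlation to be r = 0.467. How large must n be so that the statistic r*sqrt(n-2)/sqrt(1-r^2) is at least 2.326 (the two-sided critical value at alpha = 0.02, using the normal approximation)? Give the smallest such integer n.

r√(n−2)/√(1−r²) ≥ 2.326  ⇔  n−2 ≥ (2.326)²·(1−r²)/r²
(1−r²)/r² = (1−0.218089)/0.218089 = 3.5853
n ≥ 2 + 5.410276·3.5853 = 2 + 19.3975 = 21.3975
⌈21.3975⌉ = 22

22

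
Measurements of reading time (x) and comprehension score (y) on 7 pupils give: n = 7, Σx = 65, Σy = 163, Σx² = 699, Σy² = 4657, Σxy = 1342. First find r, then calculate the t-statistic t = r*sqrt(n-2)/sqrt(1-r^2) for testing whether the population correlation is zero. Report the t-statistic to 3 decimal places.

-1.670

S_xy = nΣxy − ΣxΣy = 7·1342 − 65·163 = 9394 − 10595 = -1201
S_xx = nΣx² − (Σx)² = 7·699 − 65² = 4893 − 4225 = 668
S_yy = nΣy² − (Σy)² = 7·4657 − 163² = 32599 − 26569 = 6030
r = S_xy / √(S_xx·S_yy) = -1201 / √(668·6030) = -1201 / √4028040 = -1201 / 2006.9978 = -0.5984
t = r·√(n−2)/√(1−r²) = -0.5984·√5 / √(1−0.358083) = -1.338063 / 0.801197 = -1.670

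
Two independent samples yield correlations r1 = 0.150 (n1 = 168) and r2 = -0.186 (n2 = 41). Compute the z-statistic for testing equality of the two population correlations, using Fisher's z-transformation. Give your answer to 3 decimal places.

1.886

z1 = atanh(0.150) = 0.151140,  z2 = atanh(-0.186) = -0.188191
SE = √(1/(n1−3) + 1/(n2−3)) = √(1/165 + 1/38) = √(0.0060606 + 0.0263158) = √0.0323764 = 0.179934
z = (z1 − z2)/SE = (0.151140 − (-0.188191)) / 0.179934 = 0.339331 / 0.179934 = 1.886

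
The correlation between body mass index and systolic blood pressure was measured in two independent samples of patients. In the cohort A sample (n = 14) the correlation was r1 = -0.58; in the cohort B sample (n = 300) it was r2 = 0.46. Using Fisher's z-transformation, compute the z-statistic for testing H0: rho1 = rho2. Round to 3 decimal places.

-3.777

Fisher z-transforms: z1 = atanh(-0.58) = -0.662463, z2 = atanh(0.46) = 0.497311; difference d = -1.159774
Var(d) = 1/11 + 1/297 = 0.0909091 + 0.0033670 = 0.0942761
z = d/√Var(d) = -1.159774 / √0.0942761 = -1.159774 / 0.307044 = -3.777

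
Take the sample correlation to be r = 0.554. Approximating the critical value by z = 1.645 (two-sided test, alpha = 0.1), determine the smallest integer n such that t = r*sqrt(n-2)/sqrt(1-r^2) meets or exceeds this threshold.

Need r·√(n−2)/√(1−r²) ≥ 1.645
√(n−2) ≥ 1.645·√(1−0.306916) / 0.554 = 1.645·0.832517 / 0.554 = 2.4720
n−2 ≥ 6.1108  ⇒  n ≥ 8.1108
Smallest integer n = 9

9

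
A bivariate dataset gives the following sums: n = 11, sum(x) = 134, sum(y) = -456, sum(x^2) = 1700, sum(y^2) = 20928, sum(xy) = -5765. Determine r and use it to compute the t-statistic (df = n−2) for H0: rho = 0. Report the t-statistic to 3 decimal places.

S_xy = nΣxy − ΣxΣy = 11·(-5765) − 134·(-456) = -63415 − (-61104) = -2311
S_xx = nΣx² − (Σx)² = 11·1700 − 134² = 18700 − 17956 = 744
S_yy = nΣy² − (Σy)² = 11·20928 − (-456)² = 230208 − 207936 = 22272
r = S_xy / √(S_xx·S_yy) = -2311 / √(744·22272) = -2311 / √16570368 = -2311 / 4070.6717 = -0.5677
t = r·√(n−2)/√(1−r²) = -0.5677·√9 / √(1−0.322283) = -1.703100 / 0.823236 = -2.069

-2.069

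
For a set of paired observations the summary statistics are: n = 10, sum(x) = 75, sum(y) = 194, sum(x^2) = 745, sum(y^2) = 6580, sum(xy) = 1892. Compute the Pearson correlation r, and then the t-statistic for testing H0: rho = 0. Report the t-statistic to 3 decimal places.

S_xy = nΣxy − ΣxΣy = 10·1892 − 75·194 = 18920 − 14550 = 4370
S_xx = nΣx² − (Σx)² = 10·745 − 75² = 7450 − 5625 = 1825
S_yy = nΣy² − (Σy)² = 10·6580 − 194² = 65800 − 37636 = 28164
r = S_xy / √(S_xx·S_yy) = 4370 / √(1825·28164) = 4370 / √51399300 = 4370 / 7169.3305 = 0.6095
t = r·√(n−2)/√(1−r²) = 0.6095·√8 / √(1−0.371490) = 1.723926 / 0.792786 = 2.175

2.175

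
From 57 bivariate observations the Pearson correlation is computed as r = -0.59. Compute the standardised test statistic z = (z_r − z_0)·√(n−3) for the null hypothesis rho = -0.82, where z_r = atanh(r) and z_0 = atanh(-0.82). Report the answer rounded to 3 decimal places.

3.521

z_r = atanh(-0.59) = -0.677666,  z_0 = atanh(-0.82) = -1.156817
SE = 1/√(n−3) = 1/√54 = 0.136083
z = (z_r − z_0)/SE = (-0.677666 − (-1.156817)) / 0.136083 = 0.479151 / 0.136083 = 3.521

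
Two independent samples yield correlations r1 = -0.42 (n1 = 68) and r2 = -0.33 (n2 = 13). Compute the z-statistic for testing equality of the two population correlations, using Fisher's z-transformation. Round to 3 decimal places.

-0.309

z1 = atanh(-0.42) = -0.447692,  z2 = atanh(-0.33) = -0.342828
SE = √(1/(n1−3) + 1/(n2−3)) = √(1/65 + 1/10) = √(0.0153846 + 0.1000000) = √0.1153846 = 0.339683
z = (z1 − z2)/SE = (-0.447692 − (-0.342828)) / 0.339683 = -0.104864 / 0.339683 = -0.309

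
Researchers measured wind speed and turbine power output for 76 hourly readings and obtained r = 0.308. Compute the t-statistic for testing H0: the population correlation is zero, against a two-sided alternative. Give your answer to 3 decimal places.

2.785

t = r·√(n−2) / √(1−r²) with r = 0.308, n = 76
  = 0.308·√74 / √(1 − 0.094864)
  = 0.308·8.602325 / 0.951386
  = 2.649516 / 0.951386 = 2.785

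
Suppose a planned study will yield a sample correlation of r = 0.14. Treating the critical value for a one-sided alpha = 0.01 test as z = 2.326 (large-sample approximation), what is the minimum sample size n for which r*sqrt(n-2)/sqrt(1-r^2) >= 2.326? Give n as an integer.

273

Need r·√(n−2)/√(1−r²) ≥ 2.326
√(n−2) ≥ 2.326·√(1−0.0196) / 0.14 = 2.326·0.990152 / 0.14 = 16.4507
n−2 ≥ 270.6255  ⇒  n ≥ 272.6255
Smallest integer n = 273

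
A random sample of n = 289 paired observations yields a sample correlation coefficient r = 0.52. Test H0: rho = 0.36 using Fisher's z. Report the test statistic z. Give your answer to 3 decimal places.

Fisher z: atanh(0.52) = 0.576340, atanh(0.36) = 0.376886
z = (z_r − z_0)·√(n−3) = (0.576340 − 0.376886)·√286 = 0.199454 · 16.911535 = 3.373

3.373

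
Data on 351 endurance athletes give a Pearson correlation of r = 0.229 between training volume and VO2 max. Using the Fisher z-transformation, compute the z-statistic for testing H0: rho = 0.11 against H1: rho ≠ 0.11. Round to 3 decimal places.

2.289

z_r = atanh(0.229) = 0.233134,  z_0 = atanh(0.11) = 0.110447
SE = 1/√(n−3) = 1/√348 = 0.053606
z = (z_r − z_0)/SE = (0.233134 − 0.110447) / 0.053606 = 0.122687 / 0.053606 = 2.289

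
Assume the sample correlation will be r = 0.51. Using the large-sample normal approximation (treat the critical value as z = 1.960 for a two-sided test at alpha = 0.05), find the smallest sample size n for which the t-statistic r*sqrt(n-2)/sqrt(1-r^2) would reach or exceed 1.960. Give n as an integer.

r√(n−2)/√(1−r²) ≥ 1.960  ⇔  n−2 ≥ (1.960)²·(1−r²)/r²
(1−r²)/r² = (1−0.2601)/0.2601 = 2.8447
n ≥ 2 + 3.8416·2.8447 = 2 + 10.9282 = 12.9282
⌈12.9282⌉ = 13

13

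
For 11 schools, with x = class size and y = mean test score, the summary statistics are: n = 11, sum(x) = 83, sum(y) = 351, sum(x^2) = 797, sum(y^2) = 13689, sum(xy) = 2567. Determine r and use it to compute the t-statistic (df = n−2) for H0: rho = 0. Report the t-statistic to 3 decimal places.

S_xy = nΣxy − ΣxΣy = 11·2567 − 83·351 = 28237 − 29133 = -896
S_xx = nΣx² − (Σx)² = 11·797 − 83² = 8767 − 6889 = 1878
S_yy = nΣy² − (Σy)² = 11·13689 − 351² = 150579 − 123201 = 27378
r = S_xy / √(S_xx·S_yy) = -896 / √(1878·27378) = -896 / √51415884 = -896 / 7170.4870 = -0.1250
t = r·√(n−2)/√(1−r²) = -0.1250·√9 / √(1−0.015625) = -0.375000 / 0.992157 = -0.378

-0.378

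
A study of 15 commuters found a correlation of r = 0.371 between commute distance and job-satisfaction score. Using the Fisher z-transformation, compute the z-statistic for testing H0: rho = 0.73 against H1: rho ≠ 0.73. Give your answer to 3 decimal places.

Fisher z: atanh(0.371) = 0.389582, atanh(0.73) = 0.928727
z = (z_r − z_0)·√(n−3) = (0.389582 − 0.928727)·√12 = -0.539145 · 3.464102 = -1.868

-1.868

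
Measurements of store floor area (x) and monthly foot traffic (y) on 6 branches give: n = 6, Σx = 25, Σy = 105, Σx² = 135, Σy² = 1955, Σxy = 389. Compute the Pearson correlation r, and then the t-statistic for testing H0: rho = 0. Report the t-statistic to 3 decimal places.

S_xy = nΣxy − ΣxΣy = 6·389 − 25·105 = 2334 − 2625 = -291
S_xx = nΣx² − (Σx)² = 6·135 − 25² = 810 − 625 = 185
S_yy = nΣy² − (Σy)² = 6·1955 − 105² = 11730 − 11025 = 705
r = S_xy / √(S_xx·S_yy) = -291 / √(185·705) = -291 / √130425 = -291 / 361.1440 = -0.8058
t = r·√(n−2)/√(1−r²) = -0.8058·√4 / √(1−0.649314) = -1.611600 / 0.592187 = -2.721

-2.721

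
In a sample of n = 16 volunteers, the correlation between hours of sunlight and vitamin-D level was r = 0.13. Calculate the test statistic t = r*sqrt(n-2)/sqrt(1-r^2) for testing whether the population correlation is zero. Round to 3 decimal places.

1 − r² = 1 − 0.0169 = 0.9831;  √(1−r²) = 0.991514
√(n−2) = √14 = 3.741657
t = r·√(n−2)/√(1−r²) = 0.13 · 3.741657 / 0.991514 = 0.491

0.491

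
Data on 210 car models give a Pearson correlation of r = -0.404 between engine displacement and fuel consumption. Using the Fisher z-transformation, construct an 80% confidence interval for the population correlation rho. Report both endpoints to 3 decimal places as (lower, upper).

z_r = atanh(-0.404) = -0.428420;  SE = 1/√(n−3) = 1/√207 = 0.069505
z-limits: -0.428420 ± 1.282·0.069505 = -0.428420 ± 0.089105 = [-0.517525, -0.339315]
ρ-limits: (tanh -0.517525, tanh -0.339315) = (-0.476, -0.327)

(-0.476, -0.327)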